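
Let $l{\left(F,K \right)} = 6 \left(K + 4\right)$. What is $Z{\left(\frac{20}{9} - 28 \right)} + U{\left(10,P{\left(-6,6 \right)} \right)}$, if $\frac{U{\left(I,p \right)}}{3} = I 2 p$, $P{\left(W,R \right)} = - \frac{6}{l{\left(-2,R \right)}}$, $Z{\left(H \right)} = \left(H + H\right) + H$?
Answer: $- \frac{250}{3} \approx -83.333$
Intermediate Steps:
$l{\left(F,K \right)} = 24 + 6 K$ ($l{\left(F,K \right)} = 6 \left(4 + K\right) = 24 + 6 K$)
$Z{\left(H \right)} = 3 H$ ($Z{\left(H \right)} = 2 H + H = 3 H$)
$P{\left(W,R \right)} = - \frac{6}{24 + 6 R}$
$U{\left(I,p \right)} = 6 I p$ ($U{\left(I,p \right)} = 3 I 2 p = 3 \cdot 2 I p = 6 I p$)
$Z{\left(\frac{20}{9} - 28 \right)} + U{\left(10,P{\left(-6,6 \right)} \right)} = 3 \left(\frac{20}{9} - 28\right) + 6 \cdot 10 \left(- \frac{1}{4 + 6}\right) = 3 \left(20 \cdot \frac{1}{9} - 28\right) + 6 \cdot 10 \left(- \frac{1}{10}\right) = 3 \left(\frac{20}{9} - 28\right) + 6 \cdot 10 \left(\left(-1\right) \frac{1}{10}\right) = 3 \left(- \frac{232}{9}\right) + 6 \cdot 10 \left(- \frac{1}{10}\right) = - \frac{232}{3} - 6 = - \frac{250}{3}$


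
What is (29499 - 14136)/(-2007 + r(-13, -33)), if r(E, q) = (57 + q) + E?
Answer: -15363/1996 ≈ -7.6969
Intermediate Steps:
r(E, q) = 57 + E + q
(29499 - 14136)/(-2007 + r(-13, -33)) = (29499 - 14136)/(-2007 + (57 - 13 - 33)) = 15363/(-2007 + 11) = 15363/(-1996) = 15363*(-1/1996) = -15363/1996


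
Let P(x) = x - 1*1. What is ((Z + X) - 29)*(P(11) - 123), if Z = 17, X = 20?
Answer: -904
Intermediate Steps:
P(x) = -1 + x (P(x) = x - 1 = -1 + x)
((Z + X) - 29)*(P(11) - 123) = ((17 + 20) - 29)*((-1 + 11) - 123) = (37 - 29)*(10 - 123) = 8*(-113) = -904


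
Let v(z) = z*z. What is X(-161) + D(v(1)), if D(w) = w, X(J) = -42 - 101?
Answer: -142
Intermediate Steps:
v(z) = z²
X(J) = -143
X(-161) + D(v(1)) = -143 + 1² = -143 + 1 = -142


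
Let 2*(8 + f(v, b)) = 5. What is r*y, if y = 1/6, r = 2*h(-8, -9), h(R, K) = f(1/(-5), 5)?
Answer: -11/6 ≈ -1.8333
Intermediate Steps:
f(v, b) = -11/2 (f(v, b) = -8 + (1/2)*5 = -8 + 5/2 = -11/2)
h(R, K) = -11/2
r = -11 (r = 2*(-11/2) = -11)
y = 1/6 (y = 1*(1/6) = 1/6 ≈ 0.16667)
r*y = -11*1/6 = -11/6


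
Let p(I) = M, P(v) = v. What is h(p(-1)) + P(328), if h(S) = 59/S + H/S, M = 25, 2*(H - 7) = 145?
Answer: 16677/50 ≈ 333.54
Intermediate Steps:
H = 159/2 (H = 7 + (½)*145 = 7 + 145/2 = 159/2 ≈ 79.500)
p(I) = 25
h(S) = 277/(2*S) (h(S) = 59/S + 159/(2*S) = 277/(2*S))
h(p(-1)) + P(328) = (277/2)/25 + 328 = (277/2)*(1/25) + 328 = 277/50 + 328 = 16677/50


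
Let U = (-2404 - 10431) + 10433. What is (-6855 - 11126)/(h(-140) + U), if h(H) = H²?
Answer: -17981/17198 ≈ -1.0455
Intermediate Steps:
U = -2402 (U = -12835 + 10433 = -2402)
(-6855 - 11126)/(h(-140) + U) = (-6855 - 11126)/((-140)² - 2402) = -17981/(19600 - 2402) = -17981/17198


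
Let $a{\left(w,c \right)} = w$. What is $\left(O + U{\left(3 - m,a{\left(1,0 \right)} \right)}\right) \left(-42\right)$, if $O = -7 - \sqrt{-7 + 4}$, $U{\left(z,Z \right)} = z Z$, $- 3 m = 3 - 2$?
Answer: $154 + 42 i \sqrt{3} \approx 154.0 + 72.746 i$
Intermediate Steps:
$m = - \frac{1}{3}$ ($m = - \frac{3 - 2}{3} = \left(- \frac{1}{3}\right) 1 = - \frac{1}{3} \approx -0.33333$)
$U{\left(z,Z \right)} = Z z$
$O = -7 - i \sqrt{3}$ ($O = -7 - \sqrt{-3} = -7 - i \sqrt{3} \approx -7.0 - 1.732 i$)
$\left(O + U{\left(3 - m,a{\left(1,0 \right)} \right)}\right) \left(-42\right) = \left(\left(-7 - i \sqrt{3}\right) + 1 \left(3 - - \frac{1}{3}\right)\right) \left(-42\right) = \left(\left(-7 - i \sqrt{3}\right) + 1 \left(3 + \frac{1}{3}\right)\right) \left(-42\right) = \left(\left(-7 - i \sqrt{3}\right) + 1 \cdot \frac{10}{3}\right) \left(-42\right) = \left(\left(-7 - i \sqrt{3}\right) + \frac{10}{3}\right) \left(-42\right) = \left(- \frac{11}{3} - i \sqrt{3}\right) \left(-42\right) = 154 + 42 i \sqrt{3}$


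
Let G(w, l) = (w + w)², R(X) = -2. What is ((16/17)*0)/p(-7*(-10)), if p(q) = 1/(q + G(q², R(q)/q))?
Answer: 0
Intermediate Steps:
G(w, l) = 4*w² (G(w, l) = (2*w)² = 4*w²)
p(q) = 1/(q + 4*q⁴) (p(q) = 1/(q + 4*(q²)²) = 1/(q + 4*q⁴))
((16/17)*0)/p(-7*(-10)) = ((16/17)*0)/(1/(-7*(-10) + 4*(-7*(-10))⁴)) = ((16*(1/17))*0)/(1/(70 + 4*70⁴)) = ((16/17)*0)/(1/(70 + 4*24010000)) = 0/(1/(70 + 96040000)) = 0/(1/96040070) = 0*96040070 = 0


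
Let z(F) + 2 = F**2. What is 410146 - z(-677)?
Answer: -48181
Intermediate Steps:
z(F) = -2 + F**2
410146 - z(-677) = 410146 - (-2 + (-677)**2) = 410146 - (-2 + 458329) = 410146 - 1*458327 = 410146 - 458327 = -48181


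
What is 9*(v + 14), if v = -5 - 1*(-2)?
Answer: 99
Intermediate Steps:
v = -3 (v = -5 + 2 = -3)
9*(v + 14) = 9*(-3 + 14) = 9*11 = 99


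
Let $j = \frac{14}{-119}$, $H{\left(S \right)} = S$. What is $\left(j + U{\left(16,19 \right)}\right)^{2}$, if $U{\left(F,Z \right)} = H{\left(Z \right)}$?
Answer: $\frac{103041}{289} \approx 356.54$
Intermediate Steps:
$U{\left(F,Z \right)} = Z$
$j = - \frac{2}{17}$ ($j = 14 \left(- \frac{1}{119}\right) = - \frac{2}{17} \approx -0.11765$)
$\left(j + U{\left(16,19 \right)}\right)^{2} = \left(- \frac{2}{17} + 19\right)^{2} = \left(\frac{321}{17}\right)^{2} = \frac{103041}{289}$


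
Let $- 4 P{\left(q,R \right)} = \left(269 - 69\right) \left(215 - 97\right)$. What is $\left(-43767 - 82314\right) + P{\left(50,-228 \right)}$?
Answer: $-131981$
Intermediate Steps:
$P{\left(q,R \right)} = -5900$ ($P{\left(q,R \right)} = - \frac{\left(269 - 69\right) \left(215 - 97\right)}{4} = - \frac{200 \cdot 118}{4} = \left(- \frac{1}{4}\right) 23600 = -5900$)
$\left(-43767 - 82314\right) + P{\left(50,-228 \right)} = \left(-43767 - 82314\right) - 5900 = -126081 - 5900 = -131981$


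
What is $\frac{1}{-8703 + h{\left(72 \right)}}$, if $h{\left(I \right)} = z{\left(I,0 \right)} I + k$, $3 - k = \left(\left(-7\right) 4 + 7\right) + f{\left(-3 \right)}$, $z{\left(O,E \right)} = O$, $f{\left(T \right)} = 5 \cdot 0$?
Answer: $- \frac{1}{3495} \approx -0.00028612$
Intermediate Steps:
$f{\left(T \right)} = 0$
$k = 24$ ($k = 3 - \left(\left(\left(-7\right) 4 + 7\right) + 0\right) = 3 - \left(\left(-28 + 7\right) + 0\right) = 3 - \left(-21 + 0\right) = 3 - -21 = 3 + 21 = 24$)
$h{\left(I \right)} = 24 + I^{2}$ ($h{\left(I \right)} = I I + 24 = I^{2} + 24 = 24 + I^{2}$)
$\frac{1}{-8703 + h{\left(72 \right)}} = \frac{1}{-8703 + \left(24 + 72^{2}\right)} = \frac{1}{-8703 + \left(24 + 5184\right)} = \frac{1}{-8703 + 5208} = \frac{1}{-3495} = - \frac{1}{3495}$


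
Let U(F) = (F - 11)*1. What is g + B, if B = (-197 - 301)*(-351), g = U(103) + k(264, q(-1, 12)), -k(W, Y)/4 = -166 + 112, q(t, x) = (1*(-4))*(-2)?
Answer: 175106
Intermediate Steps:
U(F) = -11 + F (U(F) = (-11 + F)*1 = -11 + F)
q(t, x) = 8 (q(t, x) = -4*(-2) = 8)
k(W, Y) = 216 (k(W, Y) = -4*(-166 + 112) = -4*(-54) = 216)
g = 308 (g = (-11 + 103) + 216 = 92 + 216 = 308)
B = 174798 (B = -498*(-351) = 174798)
g + B = 308 + 174798 = 175106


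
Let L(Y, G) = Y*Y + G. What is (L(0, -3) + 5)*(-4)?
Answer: -8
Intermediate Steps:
L(Y, G) = G + Y² (L(Y, G) = Y² + G = G + Y²)
(L(0, -3) + 5)*(-4) = ((-3 + 0²) + 5)*(-4) = ((-3 + 0) + 5)*(-4) = (-3 + 5)*(-4) = 2*(-4) = -8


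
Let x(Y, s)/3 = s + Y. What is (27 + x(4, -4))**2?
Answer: 729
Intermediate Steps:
x(Y, s) = 3*Y + 3*s (x(Y, s) = 3*(s + Y) = 3*(Y + s) = 3*Y + 3*s)
(27 + x(4, -4))**2 = (27 + (3*4 + 3*(-4)))**2 = (27 + (12 - 12))**2 = (27 + 0)**2 = 27**2 = 729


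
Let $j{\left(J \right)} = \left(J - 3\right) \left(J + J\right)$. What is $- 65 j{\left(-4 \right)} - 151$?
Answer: $-3791$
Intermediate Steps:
$j{\left(J \right)} = 2 J \left(-3 + J\right)$ ($j{\left(J \right)} = \left(-3 + J\right) 2 J = 2 J \left(-3 + J\right)$)
$- 65 j{\left(-4 \right)} - 151 = - 65 \cdot 2 \left(-4\right) \left(-3 - 4\right) - 151 = - 65 \cdot 2 \left(-4\right) \left(-7\right) - 151 = \left(-65\right) 56 - 151 = -3640 - 151 = -3791$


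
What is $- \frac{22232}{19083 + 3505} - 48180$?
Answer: $- \frac{272078018}{5647} \approx -48181.0$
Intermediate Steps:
$- \frac{22232}{19083 + 3505} - 48180 = - \frac{22232}{22588} - 48180 = \left(-22232\right) \frac{1}{22588} - 48180 = - \frac{5558}{5647} - 48180 = - \frac{272078018}{5647}$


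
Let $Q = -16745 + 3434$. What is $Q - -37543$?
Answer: $24232$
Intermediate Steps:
$Q = -13311$
$Q - -37543 = -13311 - -37543 = -13311 + 37543 = 24232$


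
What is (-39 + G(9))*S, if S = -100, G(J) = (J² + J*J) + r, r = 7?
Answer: -13000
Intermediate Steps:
G(J) = 7 + 2*J² (G(J) = (J² + J*J) + 7 = (J² + J²) + 7 = 2*J² + 7 = 7 + 2*J²)
(-39 + G(9))*S = (-39 + (7 + 2*9²))*(-100) = (-39 + (7 + 2*81))*(-100) = (-39 + (7 + 162))*(-100) = (-39 + 169)*(-100) = 130*(-100) = -13000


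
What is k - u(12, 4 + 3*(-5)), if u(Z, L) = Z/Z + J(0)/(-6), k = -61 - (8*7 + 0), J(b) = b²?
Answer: -118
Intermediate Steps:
k = -117 (k = -61 - (56 + 0) = -61 - 1*56 = -61 - 56 = -117)
u(Z, L) = 1 (u(Z, L) = Z/Z + 0²/(-6) = 1 + 0*(-⅙) = 1 + 0 = 1)
k - u(12, 4 + 3*(-5)) = -117 - 1*1 = -117 - 1 = -118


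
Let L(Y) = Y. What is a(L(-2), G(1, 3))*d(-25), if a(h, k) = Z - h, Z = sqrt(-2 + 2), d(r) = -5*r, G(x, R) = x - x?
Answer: 250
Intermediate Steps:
G(x, R) = 0
Z = 0 (Z = sqrt(0) = 0)
a(h, k) = -h (a(h, k) = 0 - h = -h)
a(L(-2), G(1, 3))*d(-25) = (-1*(-2))*(-5*(-25)) = 2*125 = 250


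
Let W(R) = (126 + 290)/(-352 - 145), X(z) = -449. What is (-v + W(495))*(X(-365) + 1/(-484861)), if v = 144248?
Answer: 171510578855280/2648087 ≈ 6.4768e+7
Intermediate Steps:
W(R) = -416/497 (W(R) = 416/(-497) = 416*(-1/497) = -416/497)
(-v + W(495))*(X(-365) + 1/(-484861)) = (-1*144248 - 416/497)*(-449 + 1/(-484861)) = (-144248 - 416/497)*(-449 - 1/484861) = -71691672/497*(-217702590/484861) = 171510578855280/2648087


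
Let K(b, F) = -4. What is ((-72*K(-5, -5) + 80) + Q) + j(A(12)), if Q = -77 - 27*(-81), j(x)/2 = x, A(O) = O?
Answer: 2502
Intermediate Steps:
j(x) = 2*x
Q = 2110 (Q = -77 + 2187 = 2110)
((-72*K(-5, -5) + 80) + Q) + j(A(12)) = ((-72*(-4) + 80) + 2110) + 2*12 = ((288 + 80) + 2110) + 24 = (368 + 2110) + 24 = 2478 + 24 = 2502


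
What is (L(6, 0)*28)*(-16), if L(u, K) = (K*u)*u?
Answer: 0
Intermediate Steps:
L(u, K) = K*u²
(L(6, 0)*28)*(-16) = ((0*6²)*28)*(-16) = ((0*36)*28)*(-16) = (0*28)*(-16) = 0*(-16) = 0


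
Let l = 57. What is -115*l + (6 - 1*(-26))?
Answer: -6523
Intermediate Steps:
-115*l + (6 - 1*(-26)) = -115*57 + (6 - 1*(-26)) = -6555 + (6 + 26) = -6555 + 32 = -6523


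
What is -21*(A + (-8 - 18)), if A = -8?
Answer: 714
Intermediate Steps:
-21*(A + (-8 - 18)) = -21*(-8 + (-8 - 18)) = -21*(-8 - 26) = -21*(-34) = 714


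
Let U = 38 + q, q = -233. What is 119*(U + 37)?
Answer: -18802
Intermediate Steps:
U = -195 (U = 38 - 233 = -195)
119*(U + 37) = 119*(-195 + 37) = 119*(-158) = -18802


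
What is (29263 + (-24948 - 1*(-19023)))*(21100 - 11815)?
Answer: 216693330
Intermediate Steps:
(29263 + (-24948 - 1*(-19023)))*(21100 - 11815) = (29263 + (-24948 + 19023))*9285 = (29263 - 5925)*9285 = 23338*9285 = 216693330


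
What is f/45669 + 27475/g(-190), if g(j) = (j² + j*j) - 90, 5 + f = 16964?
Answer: 165177951/219546106 ≈ 0.75236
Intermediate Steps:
f = 16959 (f = -5 + 16964 = 16959)
g(j) = -90 + 2*j² (g(j) = (j² + j²) - 90 = 2*j² - 90 = -90 + 2*j²)
f/45669 + 27475/g(-190) = 16959/45669 + 27475/(-90 + 2*(-190)²) = 16959*(1/45669) + 27475/(-90 + 2*36100) = 5653/15223 + 27475/(-90 + 72200) = 5653/15223 + 27475/72110 = 5653/15223 + 27475*(1/72110) = 5653/15223 + 5495/14422 = 165177951/219546106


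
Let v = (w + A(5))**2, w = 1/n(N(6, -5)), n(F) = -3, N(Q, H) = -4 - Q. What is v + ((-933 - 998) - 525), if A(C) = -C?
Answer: -21848/9 ≈ -2427.6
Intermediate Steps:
w = -1/3 (w = 1/(-3) = -1/3 ≈ -0.33333)
v = 256/9 (v = (-1/3 - 1*5)**2 = (-1/3 - 5)**2 = (-16/3)**2 = 256/9 ≈ 28.444)
v + ((-933 - 998) - 525) = 256/9 + ((-933 - 998) - 525) = 256/9 + (-1931 - 525) = 256/9 - 2456 = -21848/9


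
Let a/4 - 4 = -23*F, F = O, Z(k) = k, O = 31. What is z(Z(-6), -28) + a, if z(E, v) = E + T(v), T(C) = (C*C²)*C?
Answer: 611814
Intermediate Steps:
T(C) = C⁴ (T(C) = C³*C = C⁴)
z(E, v) = E + v⁴
F = 31
a = -2836 (a = 16 + 4*(-23*31) = 16 + 4*(-713) = 16 - 2852 = -2836)
z(Z(-6), -28) + a = (-6 + (-28)⁴) - 2836 = (-6 + 614656) - 2836 = 614650 - 2836 = 611814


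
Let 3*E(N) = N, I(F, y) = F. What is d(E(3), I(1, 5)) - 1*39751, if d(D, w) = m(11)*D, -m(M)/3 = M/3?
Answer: -39762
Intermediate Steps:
E(N) = N/3
m(M) = -M (m(M) = -3*M/3 = -M)
d(D, w) = -11*D (d(D, w) = (-1*11)*D = -11*D)
d(E(3), I(1, 5)) - 1*39751 = -11*3/3 - 1*39751 = -11*1 - 39751 = -11 - 39751 = -39762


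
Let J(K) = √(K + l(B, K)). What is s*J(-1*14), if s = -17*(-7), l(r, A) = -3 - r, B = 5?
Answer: 119*I*√22 ≈ 558.16*I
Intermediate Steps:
s = 119
J(K) = √(-8 + K) (J(K) = √(K + (-3 - 1*5)) = √(K + (-3 - 5)) = √(K - 8) = √(-8 + K))
s*J(-1*14) = 119*√(-8 - 1*14) = 119*√(-8 - 14) = 119*√(-22) = 119*(I*√22) = 119*I*√22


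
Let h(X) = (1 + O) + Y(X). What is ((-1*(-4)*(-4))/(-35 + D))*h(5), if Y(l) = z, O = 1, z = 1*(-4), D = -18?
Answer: -32/53 ≈ -0.60377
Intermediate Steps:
z = -4
Y(l) = -4
h(X) = -2 (h(X) = (1 + 1) - 4 = 2 - 4 = -2)
((-1*(-4)*(-4))/(-35 + D))*h(5) = ((-1*(-4)*(-4))/(-35 - 18))*(-2) = ((4*(-4))/(-53))*(-2) = -1/53*(-16)*(-2) = (16/53)*(-2) = -32/53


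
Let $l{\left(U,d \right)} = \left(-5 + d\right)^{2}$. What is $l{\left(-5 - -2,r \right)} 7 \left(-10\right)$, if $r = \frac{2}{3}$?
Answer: $- \frac{11830}{9} \approx -1314.4$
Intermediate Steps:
$r = \frac{2}{3}$ ($r = 2 \cdot \frac{1}{3} = \frac{2}{3} \approx 0.66667$)
$l{\left(-5 - -2,r \right)} 7 \left(-10\right) = \left(-5 + \frac{2}{3}\right)^{2} \cdot 7 \left(-10\right) = \left(- \frac{13}{3}\right)^{2} \cdot 7 \left(-10\right) = \frac{169}{9} \cdot 7 \left(-10\right) = \frac{1183}{9} \left(-10\right) = - \frac{11830}{9}$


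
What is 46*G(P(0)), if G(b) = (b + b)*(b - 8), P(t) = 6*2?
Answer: 4416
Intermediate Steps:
P(t) = 12
G(b) = 2*b*(-8 + b) (G(b) = (2*b)*(-8 + b) = 2*b*(-8 + b))
46*G(P(0)) = 46*(2*12*(-8 + 12)) = 46*(2*12*4) = 46*96 = 4416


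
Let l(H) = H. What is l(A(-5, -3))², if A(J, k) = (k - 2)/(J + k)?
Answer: 25/64 ≈ 0.39063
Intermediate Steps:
A(J, k) = (-2 + k)/(J + k)
l(A(-5, -3))² = ((-2 - 3)/(-5 - 3))² = (-5/(-8))² = (-⅛*(-5))² = (5/8)² = 25/64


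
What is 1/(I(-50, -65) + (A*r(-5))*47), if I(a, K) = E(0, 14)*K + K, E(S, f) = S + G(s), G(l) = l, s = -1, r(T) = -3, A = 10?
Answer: -1/1410 ≈ -0.00070922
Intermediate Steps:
E(S, f) = -1 + S (E(S, f) = S - 1 = -1 + S)
I(a, K) = 0 (I(a, K) = (-1 + 0)*K + K = -K + K = 0)
1/(I(-50, -65) + (A*r(-5))*47) = 1/(0 + (10*(-3))*47) = 1/(0 - 30*47) = 1/(0 - 1410) = 1/(-1410) = -1/1410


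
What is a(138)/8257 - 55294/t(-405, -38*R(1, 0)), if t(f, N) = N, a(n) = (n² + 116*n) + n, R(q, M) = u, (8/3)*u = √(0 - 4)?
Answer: 1530/359 - 110588*I/57 ≈ 4.2618 - 1940.1*I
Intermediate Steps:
u = 3*I/4 (u = 3*√(0 - 4)/8 = 3*√(-4)/8 = 3*(2*I)/8 = 3*I/4 ≈ 0.75*I)
R(q, M) = 3*I/4
a(n) = n² + 117*n
a(138)/8257 - 55294/t(-405, -38*R(1, 0)) = (138*(117 + 138))/8257 - 55294*2*I/57 = (138*255)*(1/8257) - 55294*2*I/57 = 35190*(1/8257) - 110588*I/57 = 1530/359 - 110588*I/57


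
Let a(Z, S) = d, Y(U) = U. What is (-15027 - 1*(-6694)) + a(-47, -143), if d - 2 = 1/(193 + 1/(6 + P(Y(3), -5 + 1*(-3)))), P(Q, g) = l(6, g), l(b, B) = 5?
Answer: -17695033/2124 ≈ -8331.0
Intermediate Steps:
P(Q, g) = 5
d = 4259/2124 (d = 2 + 1/(193 + 1/(6 + 5)) = 2 + 1/(193 + 1/11) = 2 + 1/(2124/11) = 2 + 11/2124 = 4259/2124 ≈ 2.0052)
a(Z, S) = 4259/2124
(-15027 - 1*(-6694)) + a(-47, -143) = (-15027 - 1*(-6694)) + 4259/2124 = (-15027 + 6694) + 4259/2124 = -8333 + 4259/2124 = -17695033/2124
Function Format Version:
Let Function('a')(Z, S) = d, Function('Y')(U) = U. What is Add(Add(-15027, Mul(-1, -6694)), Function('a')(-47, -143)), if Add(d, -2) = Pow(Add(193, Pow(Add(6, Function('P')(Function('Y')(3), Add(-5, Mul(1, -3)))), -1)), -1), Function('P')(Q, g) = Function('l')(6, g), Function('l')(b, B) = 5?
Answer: Rational(-17695033, 2124) ≈ -8331.0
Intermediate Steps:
Function('P')(Q, g) = 5
d = Rational(4259, 2124) (d = Add(2, Pow(Add(193, Pow(Add(6, 5), -1)), -1)) = Add(2, Pow(Add(193, Pow(11, -1)), -1)) = Add(2, Pow(Add(193, Rational(1, 11)), -1)) = Add(2, Pow(Rational(2124, 11), -1)) = Add(2, Rational(11, 2124)) = Rational(4259, 2124) ≈ 2.0052)
Function('a')(Z, S) = Rational(4259, 2124)
Add(Add(-15027, Mul(-1, -6694)), Function('a')(-47, -143)) = Add(Add(-15027, Mul(-1, -6694)), Rational(4259, 2124)) = Add(Add(-15027, 6694), Rational(4259, 2124)) = Add(-8333, Rational(4259, 2124)) = Rational(-17695033, 2124)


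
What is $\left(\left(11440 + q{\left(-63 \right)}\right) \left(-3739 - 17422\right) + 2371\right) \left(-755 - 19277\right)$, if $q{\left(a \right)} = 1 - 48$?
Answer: $4829412756864$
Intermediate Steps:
$q{\left(a \right)} = -47$ ($q{\left(a \right)} = 1 - 48 = -47$)
$\left(\left(11440 + q{\left(-63 \right)}\right) \left(-3739 - 17422\right) + 2371\right) \left(-755 - 19277\right) = \left(\left(11440 - 47\right) \left(-3739 - 17422\right) + 2371\right) \left(-755 - 19277\right) = \left(11393 \left(-21161\right) + 2371\right) \left(-20032\right) = \left(-241087273 + 2371\right) \left(-20032\right) = \left(-241084902\right) \left(-20032\right) = 4829412756864$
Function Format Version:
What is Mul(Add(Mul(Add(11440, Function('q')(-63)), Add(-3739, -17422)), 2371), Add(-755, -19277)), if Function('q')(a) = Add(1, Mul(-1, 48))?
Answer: 4829412756864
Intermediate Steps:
Function('q')(a) = -47 (Function('q')(a) = Add(1, -48) = -47)
Mul(Add(Mul(Add(11440, Function('q')(-63)), Add(-3739, -17422)), 2371), Add(-755, -19277)) = Mul(Add(Mul(Add(11440, -47), Add(-3739, -17422)), 2371), Add(-755, -19277)) = Mul(Add(Mul(11393, -21161), 2371), -20032) = Mul(Add(-241087273, 2371), -20032) = Mul(-241084902, -20032) = 4829412756864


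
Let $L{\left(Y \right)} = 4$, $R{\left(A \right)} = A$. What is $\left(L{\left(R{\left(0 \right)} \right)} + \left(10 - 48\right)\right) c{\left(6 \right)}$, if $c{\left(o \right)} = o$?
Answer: $-204$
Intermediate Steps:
$\left(L{\left(R{\left(0 \right)} \right)} + \left(10 - 48\right)\right) c{\left(6 \right)} = \left(4 + \left(10 - 48\right)\right) 6 = \left(4 - 38\right) 6 = \left(-34\right) 6 = -204$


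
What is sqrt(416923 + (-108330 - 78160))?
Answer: sqrt(230433) ≈ 480.03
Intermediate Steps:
sqrt(416923 + (-108330 - 78160)) = sqrt(416923 - 186490) = sqrt(230433)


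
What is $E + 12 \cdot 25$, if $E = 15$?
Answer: $315$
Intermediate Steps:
$E + 12 \cdot 25 = 15 + 12 \cdot 25 = 15 + 300 = 315$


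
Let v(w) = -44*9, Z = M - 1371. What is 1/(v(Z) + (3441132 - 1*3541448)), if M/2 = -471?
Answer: -1/100712 ≈ -9.9293e-6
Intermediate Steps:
M = -942 (M = 2*(-471) = -942)
Z = -2313 (Z = -942 - 1371 = -2313)
v(w) = -396
1/(v(Z) + (3441132 - 1*3541448)) = 1/(-396 + (3441132 - 1*3541448)) = 1/(-396 + (3441132 - 3541448)) = 1/(-396 - 100316) = 1/(-100712) = -1/100712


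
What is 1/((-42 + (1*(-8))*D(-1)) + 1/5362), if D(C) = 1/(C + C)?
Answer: -5362/203755 ≈ -0.026316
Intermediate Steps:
D(C) = 1/(2*C)
1/((-42 + (1*(-8))*D(-1)) + 1/5362) = 1/((-42 + (1*(-8))*((1/2)/(-1))) + 1/5362) = 1/((-42 - 4*(-1)) + 1/5362) = 1/((-42 - 8*(-1/2)) + 1/5362) = 1/((-42 + 4) + 1/5362) = 1/(-38 + 1/5362) = 1/(-203755/5362) = -5362/203755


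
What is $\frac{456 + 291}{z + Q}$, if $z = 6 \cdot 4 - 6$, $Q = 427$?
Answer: $\frac{747}{445} \approx 1.6787$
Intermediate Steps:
$z = 18$ ($z = 24 - 6 = 18$)
$\frac{456 + 291}{z + Q} = \frac{456 + 291}{18 + 427} = \frac{747}{445}$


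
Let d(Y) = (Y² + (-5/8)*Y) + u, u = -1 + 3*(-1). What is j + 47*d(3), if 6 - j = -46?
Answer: 1591/8 ≈ 198.88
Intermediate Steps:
j = 52 (j = 6 - 1*(-46) = 6 + 46 = 52)
u = -4 (u = -1 - 3 = -4)
d(Y) = -4 + Y² - 5*Y/8 (d(Y) = (Y² + (-5/8)*Y) - 4 = (Y² + (-5*⅛)*Y) - 4 = (Y² - 5*Y/8) - 4 = -4 + Y² - 5*Y/8)
j + 47*d(3) = 52 + 47*(-4 + 3² - 5/8*3) = 52 + 47*(-4 + 9 - 15/8) = 52 + 47*(25/8) = 52 + 1175/8 = 1591/8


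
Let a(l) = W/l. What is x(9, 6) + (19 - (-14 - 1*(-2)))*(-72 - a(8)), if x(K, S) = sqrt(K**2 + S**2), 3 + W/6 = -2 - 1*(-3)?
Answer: -4371/2 + 3*sqrt(13) ≈ -2174.7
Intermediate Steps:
W = -12 (W = -18 + 6*(-2 - 1*(-3)) = -18 + 6*(-2 + 3) = -18 + 6*1 = -18 + 6 = -12)
a(l) = -12/l
x(9, 6) + (19 - (-14 - 1*(-2)))*(-72 - a(8)) = sqrt(9**2 + 6**2) + (19 - (-14 - 1*(-2)))*(-72 - (-12)/8) = sqrt(81 + 36) + (19 - (-14 + 2))*(-72 - (-12)/8) = sqrt(117) + (19 - 1*(-12))*(-72 - 1*(-3/2)) = 3*sqrt(13) + (19 + 12)*(-72 + 3/2) = 3*sqrt(13) + 31*(-141/2) = 3*sqrt(13) - 4371/2 = -4371/2 + 3*sqrt(13)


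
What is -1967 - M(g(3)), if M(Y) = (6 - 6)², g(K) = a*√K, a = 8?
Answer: -1967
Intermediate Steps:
g(K) = 8*√K
M(Y) = 0 (M(Y) = 0² = 0)
-1967 - M(g(3)) = -1967 - 1*0 = -1967 + 0 = -1967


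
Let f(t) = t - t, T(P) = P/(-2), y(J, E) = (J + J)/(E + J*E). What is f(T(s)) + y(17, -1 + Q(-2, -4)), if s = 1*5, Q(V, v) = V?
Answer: -17/27 ≈ -0.62963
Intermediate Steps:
y(J, E) = 2*J/(E + E*J) (y(J, E) = (2*J)/(E + E*J) = 2*J/(E + E*J))
s = 5
T(P) = -P/2 (T(P) = P*(-1/2) = -P/2)
f(t) = 0
f(T(s)) + y(17, -1 + Q(-2, -4)) = 0 + 2*17/(-1 - 2*(1 + 17)) = 0 + 2*17/(-3*18) = 0 + 2*17*(-1/3)*(1/18) = 0 - 17/27 = -17/27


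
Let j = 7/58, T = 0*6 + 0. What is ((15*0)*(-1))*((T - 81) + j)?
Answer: 0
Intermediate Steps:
T = 0 (T = 0 + 0 = 0)
j = 7/58 (j = 7*(1/58) = 7/58 ≈ 0.12069)
((15*0)*(-1))*((T - 81) + j) = ((15*0)*(-1))*((0 - 81) + 7/58) = (0*(-1))*(-81 + 7/58) = 0*(-4691/58) = 0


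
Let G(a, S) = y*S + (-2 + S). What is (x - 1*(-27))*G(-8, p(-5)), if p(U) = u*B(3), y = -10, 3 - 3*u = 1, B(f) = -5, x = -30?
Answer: -84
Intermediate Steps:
u = 2/3 (u = 1 - 1/3*1 = 1 - 1/3 = 2/3 ≈ 0.66667)
p(U) = -10/3 (p(U) = (2/3)*(-5) = -10/3)
G(a, S) = -2 - 9*S (G(a, S) = -10*S + (-2 + S) = -2 - 9*S)
(x - 1*(-27))*G(-8, p(-5)) = (-30 - 1*(-27))*(-2 - 9*(-10/3)) = (-30 + 27)*(-2 + 30) = -3*28 = -84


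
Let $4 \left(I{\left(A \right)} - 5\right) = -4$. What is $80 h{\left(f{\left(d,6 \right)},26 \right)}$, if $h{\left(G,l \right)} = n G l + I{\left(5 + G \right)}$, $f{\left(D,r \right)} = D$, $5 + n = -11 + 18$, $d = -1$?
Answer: $-3840$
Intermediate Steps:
$I{\left(A \right)} = 4$ ($I{\left(A \right)} = 5 + \frac{1}{4} \left(-4\right) = 5 - 1 = 4$)
$n = 2$ ($n = -5 + \left(-11 + 18\right) = -5 + 7 = 2$)
$h{\left(G,l \right)} = 4 + 2 G l$ ($h{\left(G,l \right)} = 2 G l + 4 = 4 + 2 G l$)
$80 h{\left(f{\left(d,6 \right)},26 \right)} = 80 \left(4 + 2 \left(-1\right) 26\right) = 80 \left(4 - 52\right) = 80 \left(-48\right) = -3840$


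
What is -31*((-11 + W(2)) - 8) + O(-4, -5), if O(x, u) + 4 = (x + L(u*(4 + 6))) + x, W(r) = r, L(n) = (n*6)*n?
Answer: 15515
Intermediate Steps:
L(n) = 6*n**2 (L(n) = (6*n)*n = 6*n**2)
O(x, u) = -4 + 2*x + 600*u**2 (O(x, u) = -4 + ((x + 6*(u*(4 + 6))**2) + x) = -4 + ((x + 6*(u*10)**2) + x) = -4 + ((x + 6*(10*u)**2) + x) = -4 + ((x + 6*(100*u**2)) + x) = -4 + ((x + 600*u**2) + x) = -4 + (2*x + 600*u**2) = -4 + 2*x + 600*u**2)
-31*((-11 + W(2)) - 8) + O(-4, -5) = -31*((-11 + 2) - 8) + (-4 + 2*(-4) + 600*(-5)**2) = -31*(-9 - 8) + (-4 - 8 + 600*25) = -31*(-17) + (-4 - 8 + 15000) = 527 + 14988 = 15515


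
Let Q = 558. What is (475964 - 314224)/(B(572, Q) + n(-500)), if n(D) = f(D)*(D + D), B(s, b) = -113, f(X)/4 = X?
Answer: 161740/1999887 ≈ 0.080875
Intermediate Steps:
f(X) = 4*X
n(D) = 8*D**2 (n(D) = (4*D)*(D + D) = (4*D)*(2*D) = 8*D**2)
(475964 - 314224)/(B(572, Q) + n(-500)) = (475964 - 314224)/(-113 + 8*(-500)**2) = 161740/(-113 + 8*250000) = 161740/(-113 + 2000000) = 161740/1999887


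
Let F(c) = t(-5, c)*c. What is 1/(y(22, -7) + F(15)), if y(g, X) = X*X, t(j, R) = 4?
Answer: 1/109 ≈ 0.0091743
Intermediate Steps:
y(g, X) = X**2
F(c) = 4*c
1/(y(22, -7) + F(15)) = 1/((-7)**2 + 4*15) = 1/(49 + 60) = 1/109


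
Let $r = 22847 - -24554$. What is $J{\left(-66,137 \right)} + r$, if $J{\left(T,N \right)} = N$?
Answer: $47538$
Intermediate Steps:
$r = 47401$ ($r = 22847 + 24554 = 47401$)
$J{\left(-66,137 \right)} + r = 137 + 47401 = 47538$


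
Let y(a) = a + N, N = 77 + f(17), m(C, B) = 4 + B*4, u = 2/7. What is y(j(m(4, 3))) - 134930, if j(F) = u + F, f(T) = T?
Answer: -943738/7 ≈ -1.3482e+5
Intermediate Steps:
u = 2/7 (u = 2*(1/7) = 2/7 ≈ 0.28571)
m(C, B) = 4 + 4*B
j(F) = 2/7 + F
N = 94 (N = 77 + 17 = 94)
y(a) = 94 + a (y(a) = a + 94 = 94 + a)
y(j(m(4, 3))) - 134930 = (94 + (2/7 + (4 + 4*3))) - 134930 = (94 + (2/7 + (4 + 12))) - 134930 = (94 + (2/7 + 16)) - 134930 = (94 + 114/7) - 134930 = 772/7 - 134930 = -943738/7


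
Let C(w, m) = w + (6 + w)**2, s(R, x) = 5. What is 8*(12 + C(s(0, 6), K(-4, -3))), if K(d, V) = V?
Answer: 1104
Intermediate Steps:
8*(12 + C(s(0, 6), K(-4, -3))) = 8*(12 + (5 + (6 + 5)**2)) = 8*(12 + (5 + 11**2)) = 8*(12 + (5 + 121)) = 8*(12 + 126) = 8*138 = 1104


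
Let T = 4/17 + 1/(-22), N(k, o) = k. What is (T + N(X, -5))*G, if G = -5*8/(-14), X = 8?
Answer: 30630/1309 ≈ 23.400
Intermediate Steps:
T = 71/374 (T = 4*(1/17) + 1*(-1/22) = 4/17 - 1/22 = 71/374 ≈ 0.18984)
G = 20/7 (G = -40*(-1/14) = 20/7 ≈ 2.8571)
(T + N(X, -5))*G = (71/374 + 8)*(20/7) = (3063/374)*(20/7) = 30630/1309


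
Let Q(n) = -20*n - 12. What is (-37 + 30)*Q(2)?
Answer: 364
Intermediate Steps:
Q(n) = -12 - 20*n
(-37 + 30)*Q(2) = (-37 + 30)*(-12 - 20*2) = -7*(-12 - 40) = -7*(-52) = 364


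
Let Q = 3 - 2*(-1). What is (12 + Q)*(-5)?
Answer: -85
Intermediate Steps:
Q = 5 (Q = 3 + 2 = 5)
(12 + Q)*(-5) = (12 + 5)*(-5) = 17*(-5) = -85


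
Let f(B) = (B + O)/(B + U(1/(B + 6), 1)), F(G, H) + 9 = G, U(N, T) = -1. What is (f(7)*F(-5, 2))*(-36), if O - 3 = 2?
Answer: 1008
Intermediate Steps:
O = 5 (O = 3 + 2 = 5)
F(G, H) = -9 + G
f(B) = (5 + B)/(-1 + B) (f(B) = (B + 5)/(B - 1) = (5 + B)/(-1 + B))
(f(7)*F(-5, 2))*(-36) = (((5 + 7)/(-1 + 7))*(-9 - 5))*(-36) = ((12/6)*(-14))*(-36) = (((⅙)*12)*(-14))*(-36) = (2*(-14))*(-36) = -28*(-36) = 1008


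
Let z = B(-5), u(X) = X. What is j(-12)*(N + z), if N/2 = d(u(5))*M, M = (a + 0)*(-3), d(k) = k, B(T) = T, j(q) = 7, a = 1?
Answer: -245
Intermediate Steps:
M = -3 (M = (1 + 0)*(-3) = 1*(-3) = -3)
N = -30 (N = 2*(5*(-3)) = 2*(-15) = -30)
z = -5
j(-12)*(N + z) = 7*(-30 - 5) = 7*(-35) = -245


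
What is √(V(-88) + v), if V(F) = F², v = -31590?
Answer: I*√23846 ≈ 154.42*I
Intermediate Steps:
√(V(-88) + v) = √((-88)² - 31590) = √(7744 - 31590) = √(-23846) = I*√23846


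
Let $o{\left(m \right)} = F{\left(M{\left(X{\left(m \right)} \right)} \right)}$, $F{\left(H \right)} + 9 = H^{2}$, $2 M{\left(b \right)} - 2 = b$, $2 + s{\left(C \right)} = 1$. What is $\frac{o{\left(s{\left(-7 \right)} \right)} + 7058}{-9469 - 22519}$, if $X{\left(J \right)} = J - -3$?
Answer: $- \frac{7053}{31988} \approx -0.22049$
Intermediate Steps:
$X{\left(J \right)} = 3 + J$ ($X{\left(J \right)} = J + 3 = 3 + J$)
$s{\left(C \right)} = -1$ ($s{\left(C \right)} = -2 + 1 = -1$)
$M{\left(b \right)} = 1 + \frac{b}{2}$
$F{\left(H \right)} = -9 + H^{2}$
$o{\left(m \right)} = -9 + \left(\frac{5}{2} + \frac{m}{2}\right)^{2}$ ($o{\left(m \right)} = -9 + \left(1 + \frac{3 + m}{2}\right)^{2} = -9 + \left(1 + \left(\frac{3}{2} + \frac{m}{2}\right)\right)^{2} = -9 + \left(\frac{5}{2} + \frac{m}{2}\right)^{2}$)
$\frac{o{\left(s{\left(-7 \right)} \right)} + 7058}{-9469 - 22519} = \frac{\left(-9 + \frac{\left(5 - 1\right)^{2}}{4}\right) + 7058}{-9469 - 22519} = \frac{\left(-9 + \frac{4^{2}}{4}\right) + 7058}{-31988} = \left(\left(-9 + \frac{1}{4} \cdot 16\right) + 7058\right) \left(- \frac{1}{31988}\right) = \left(\left(-9 + 4\right) + 7058\right) \left(- \frac{1}{31988}\right) = \left(-5 + 7058\right) \left(- \frac{1}{31988}\right) = 7053 \left(- \frac{1}{31988}\right) = - \frac{7053}{31988}$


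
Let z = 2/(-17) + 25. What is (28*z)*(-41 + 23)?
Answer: -213192/17 ≈ -12541.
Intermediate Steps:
z = 423/17 (z = 2*(-1/17) + 25 = -2/17 + 25 = 423/17 ≈ 24.882)
(28*z)*(-41 + 23) = (28*(423/17))*(-41 + 23) = (11844/17)*(-18) = -213192/17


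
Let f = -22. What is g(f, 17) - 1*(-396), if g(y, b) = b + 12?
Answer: 425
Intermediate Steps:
g(y, b) = 12 + b
g(f, 17) - 1*(-396) = (12 + 17) - 1*(-396) = 29 + 396 = 425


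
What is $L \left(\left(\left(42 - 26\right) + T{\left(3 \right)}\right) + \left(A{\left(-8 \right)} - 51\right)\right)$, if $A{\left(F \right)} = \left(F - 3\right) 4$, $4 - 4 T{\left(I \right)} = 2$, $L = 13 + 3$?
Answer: $-1256$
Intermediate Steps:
$L = 16$
$T{\left(I \right)} = \frac{1}{2}$ ($T{\left(I \right)} = 1 - \frac{1}{2} = \frac{1}{2}$)
$A{\left(F \right)} = -12 + 4 F$ ($A{\left(F \right)} = \left(-3 + F\right) 4 = -12 + 4 F$)
$L \left(\left(\left(42 - 26\right) + T{\left(3 \right)}\right) + \left(A{\left(-8 \right)} - 51\right)\right) = 16 \left(\left(\left(42 - 26\right) + \frac{1}{2}\right) + \left(\left(-12 + 4 \left(-8\right)\right) - 51\right)\right) = 16 \left(\left(16 + \frac{1}{2}\right) - 95\right) = 16 \left(\frac{33}{2} - 95\right) = 16 \left(- \frac{157}{2}\right) = -1256$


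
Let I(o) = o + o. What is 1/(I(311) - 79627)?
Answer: -1/79005 ≈ -1.2657e-5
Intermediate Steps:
I(o) = 2*o
1/(I(311) - 79627) = 1/(2*311 - 79627) = 1/(622 - 79627) = 1/(-79005) = -1/79005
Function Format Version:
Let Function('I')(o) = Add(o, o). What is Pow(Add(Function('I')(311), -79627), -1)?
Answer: Rational(-1, 79005) ≈ -1.2657e-5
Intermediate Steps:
Function('I')(o) = Mul(2, o)
Pow(Add(Function('I')(311), -79627), -1) = Pow(Add(Mul(2, 311), -79627), -1) = Pow(Add(622, -79627), -1) = Pow(-79005, -1) = Rational(-1, 79005)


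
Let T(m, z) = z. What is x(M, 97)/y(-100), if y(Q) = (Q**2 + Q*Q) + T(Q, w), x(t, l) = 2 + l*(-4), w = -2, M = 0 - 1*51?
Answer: -193/9999 ≈ -0.019302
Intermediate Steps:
M = -51 (M = 0 - 51 = -51)
x(t, l) = 2 - 4*l
y(Q) = -2 + 2*Q**2 (y(Q) = (Q**2 + Q*Q) - 2 = (Q**2 + Q**2) - 2 = 2*Q**2 - 2 = -2 + 2*Q**2)
x(M, 97)/y(-100) = (2 - 4*97)/(-2 + 2*(-100)**2) = (2 - 388)/(-2 + 2*10000) = -386/(-2 + 20000) = -386/19998 = -386*1/19998 = -193/9999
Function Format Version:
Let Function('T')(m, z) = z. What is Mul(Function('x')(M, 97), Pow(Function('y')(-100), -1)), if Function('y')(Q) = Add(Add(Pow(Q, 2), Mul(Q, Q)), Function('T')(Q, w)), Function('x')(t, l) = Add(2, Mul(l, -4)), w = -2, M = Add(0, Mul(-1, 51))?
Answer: Rational(-193, 9999) ≈ -0.019302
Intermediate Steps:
M = -51 (M = Add(0, -51) = -51)
Function('x')(t, l) = Add(2, Mul(-4, l))
Function('y')(Q) = Add(-2, Mul(2, Pow(Q, 2))) (Function('y')(Q) = Add(Add(Pow(Q, 2), Mul(Q, Q)), -2) = Add(Add(Pow(Q, 2), Pow(Q, 2)), -2) = Add(Mul(2, Pow(Q, 2)), -2) = Add(-2, Mul(2, Pow(Q, 2))))
Mul(Function('x')(M, 97), Pow(Function('y')(-100), -1)) = Mul(Add(2, Mul(-4, 97)), Pow(Add(-2, Mul(2, Pow(-100, 2))), -1)) = Mul(Add(2, -388), Pow(Add(-2, Mul(2, 10000)), -1)) = Mul(-386, Pow(Add(-2, 20000), -1)) = Mul(-386, Pow(19998, -1)) = Mul(-386, Rational(1, 19998)) = Rational(-193, 9999)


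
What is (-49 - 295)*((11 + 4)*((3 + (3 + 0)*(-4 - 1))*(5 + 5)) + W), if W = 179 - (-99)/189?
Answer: 11706320/21 ≈ 5.5744e+5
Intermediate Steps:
W = 3770/21 (W = 179 - (-99)/189 = 179 - 1*(-11/21) = 179 + 11/21 = 3770/21 ≈ 179.52)
(-49 - 295)*((11 + 4)*((3 + (3 + 0)*(-4 - 1))*(5 + 5)) + W) = (-49 - 295)*((11 + 4)*((3 + (3 + 0)*(-4 - 1))*(5 + 5)) + 3770/21) = -344*(15*((3 + 3*(-5))*10) + 3770/21) = -344*(15*((3 - 15)*10) + 3770/21) = -344*(15*(-12*10) + 3770/21) = -344*(15*(-120) + 3770/21) = -344*(-1800 + 3770/21) = -344*(-34030/21) = 11706320/21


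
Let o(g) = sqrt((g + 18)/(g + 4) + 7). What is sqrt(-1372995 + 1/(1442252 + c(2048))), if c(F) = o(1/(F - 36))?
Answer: sqrt(-15938668312364211 - 5491980*sqrt(46563465))/(2*sqrt(2902171587 + sqrt(46563465))) ≈ 1171.7*I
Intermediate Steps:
o(g) = sqrt(7 + (18 + g)/(4 + g)) (o(g) = sqrt((18 + g)/(4 + g) + 7) = sqrt(7 + (18 + g)/(4 + g)))
c(F) = sqrt(2)*sqrt((23 + 4/(-36 + F))/(4 + 1/(-36 + F))) (c(F) = sqrt(2)*sqrt((23 + 4/(F - 36))/(4 + 1/(F - 36))) = sqrt(2)*sqrt((23 + 4/(-36 + F))/(4 + 1/(-36 + F))))
sqrt(-1372995 + 1/(1442252 + c(2048))) = sqrt(-1372995 + 1/(1442252 + sqrt(2)*sqrt((-824 + 23*2048)/(-143 + 4*2048)))) = sqrt(-1372995 + 1/(1442252 + sqrt(2)*sqrt((-824 + 47104)/(-143 + 8192)))) = sqrt(-1372995 + 1/(1442252 + sqrt(2)*sqrt(46280/8049))) = sqrt(-1372995 + 1/(1442252 + sqrt(2)*(2*sqrt(93126930)/8049))) = sqrt(-1372995 + 1/(1442252 + 4*sqrt(46563465)/8049))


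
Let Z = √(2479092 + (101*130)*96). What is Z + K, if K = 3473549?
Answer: 3473549 + 6*√103877 ≈ 3.4755e+6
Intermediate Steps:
Z = 6*√103877 (Z = √(2479092 + 13130*96) = √(2479092 + 1260480) = √3739572 = 6*√103877 ≈ 1933.8)
Z + K = 6*√103877 + 3473549 = 3473549 + 6*√103877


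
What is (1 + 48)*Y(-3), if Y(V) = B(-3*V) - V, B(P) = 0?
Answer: 147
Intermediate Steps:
Y(V) = -V (Y(V) = 0 - V = -V)
(1 + 48)*Y(-3) = (1 + 48)*(-1*(-3)) = 49*3 = 147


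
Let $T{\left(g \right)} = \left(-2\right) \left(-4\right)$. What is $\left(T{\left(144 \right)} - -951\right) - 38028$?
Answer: $-37069$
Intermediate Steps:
$T{\left(g \right)} = 8$
$\left(T{\left(144 \right)} - -951\right) - 38028 = \left(8 - -951\right) - 38028 = \left(8 + 951\right) - 38028 = 959 - 38028 = -37069$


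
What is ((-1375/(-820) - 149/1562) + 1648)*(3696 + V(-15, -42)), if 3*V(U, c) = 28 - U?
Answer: 2351813212559/384252 ≈ 6.1205e+6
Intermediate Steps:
V(U, c) = 28/3 - U/3 (V(U, c) = (28 - U)/3 = 28/3 - U/3)
((-1375/(-820) - 149/1562) + 1648)*(3696 + V(-15, -42)) = ((-1375/(-820) - 149/1562) + 1648)*(3696 + (28/3 - ⅓*(-15))) = ((-1375*(-1/820) - 149*1/1562) + 1648)*(3696 + (28/3 + 5)) = ((275/164 - 149/1562) + 1648)*(3696 + 43/3) = (202557/128084 + 1648)*(11131/3) = (211284989/128084)*(11131/3) = 2351813212559/384252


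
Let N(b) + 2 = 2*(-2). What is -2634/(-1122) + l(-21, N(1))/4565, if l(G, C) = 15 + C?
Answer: 182338/77605 ≈ 2.3496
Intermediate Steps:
N(b) = -6 (N(b) = -2 + 2*(-2) = -2 - 4 = -6)
-2634/(-1122) + l(-21, N(1))/4565 = -2634/(-1122) + (15 - 6)/4565 = -2634*(-1/1122) + 9*(1/4565) = 439/187 + 9/4565 = 182338/77605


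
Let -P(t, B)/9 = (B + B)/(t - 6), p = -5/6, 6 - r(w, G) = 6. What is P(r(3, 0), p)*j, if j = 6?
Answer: -15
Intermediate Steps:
r(w, G) = 0 (r(w, G) = 6 - 1*6 = 6 - 6 = 0)
p = -5/6 (p = -5*1/6 = -5/6 ≈ -0.83333)
P(t, B) = -18*B/(-6 + t) (P(t, B) = -9*(B + B)/(t - 6) = -9*2*B/(-6 + t) = -18*B/(-6 + t))
P(r(3, 0), p)*j = -18*(-5/6)/(-6 + 0)*6 = -18*(-5/6)/(-6)*6 = -18*(-5/6)*(-1/6)*6 = -5/2*6 = -15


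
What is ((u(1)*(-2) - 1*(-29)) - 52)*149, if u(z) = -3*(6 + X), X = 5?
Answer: 6407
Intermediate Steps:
u(z) = -33 (u(z) = -3*(6 + 5) = -3*11 = -33)
((u(1)*(-2) - 1*(-29)) - 52)*149 = ((-33*(-2) - 1*(-29)) - 52)*149 = ((66 + 29) - 52)*149 = (95 - 52)*149 = 43*149 = 6407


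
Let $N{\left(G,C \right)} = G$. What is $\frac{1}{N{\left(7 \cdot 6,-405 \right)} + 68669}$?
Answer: $\frac{1}{68711} \approx 1.4554 \cdot 10^{-5}$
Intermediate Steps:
$\frac{1}{N{\left(7 \cdot 6,-405 \right)} + 68669} = \frac{1}{7 \cdot 6 + 68669} = \frac{1}{42 + 68669} = \frac{1}{68711}$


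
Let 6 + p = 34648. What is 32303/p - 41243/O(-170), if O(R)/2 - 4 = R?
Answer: 719732301/5750572 ≈ 125.16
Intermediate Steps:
p = 34642 (p = -6 + 34648 = 34642)
O(R) = 8 + 2*R
32303/p - 41243/O(-170) = 32303/34642 - 41243/(8 + 2*(-170)) = 32303*(1/34642) - 41243/(8 - 340) = 32303/34642 - 41243/(-332) = 32303/34642 - 41243*(-1/332) = 32303/34642 + 41243/332 = 719732301/5750572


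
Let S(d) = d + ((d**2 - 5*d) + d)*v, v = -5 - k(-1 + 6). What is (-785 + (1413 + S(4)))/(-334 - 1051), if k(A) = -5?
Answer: -632/1385 ≈ -0.45632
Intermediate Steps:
v = 0 (v = -5 - 1*(-5) = -5 + 5 = 0)
S(d) = d (S(d) = d + ((d**2 - 5*d) + d)*0 = d + (d**2 - 4*d)*0 = d + 0 = d)
(-785 + (1413 + S(4)))/(-334 - 1051) = (-785 + (1413 + 4))/(-334 - 1051) = (-785 + 1417)/(-1385) = 632*(-1/1385) = -632/1385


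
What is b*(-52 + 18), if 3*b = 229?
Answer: -7786/3 ≈ -2595.3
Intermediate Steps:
b = 229/3 (b = (1/3)*229 = 229/3 ≈ 76.333)
b*(-52 + 18) = 229*(-52 + 18)/3 = (229/3)*(-34) = -7786/3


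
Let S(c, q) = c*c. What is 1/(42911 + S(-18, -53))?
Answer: 1/43235 ≈ 2.3129e-5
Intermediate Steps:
S(c, q) = c²
1/(42911 + S(-18, -53)) = 1/(42911 + (-18)²) = 1/(42911 + 324) = 1/43235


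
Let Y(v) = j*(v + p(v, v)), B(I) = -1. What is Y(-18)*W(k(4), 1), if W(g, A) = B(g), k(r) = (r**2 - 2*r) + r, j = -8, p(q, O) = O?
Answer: -288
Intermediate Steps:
k(r) = r**2 - r
Y(v) = -16*v (Y(v) = -8*(v + v) = -16*v)
W(g, A) = -1
Y(-18)*W(k(4), 1) = -16*(-18)*(-1) = 288*(-1) = -288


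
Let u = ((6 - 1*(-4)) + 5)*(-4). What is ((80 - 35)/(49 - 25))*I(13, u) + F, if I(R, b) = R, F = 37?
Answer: 491/8 ≈ 61.375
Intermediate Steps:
u = -60 (u = ((6 + 4) + 5)*(-4) = (10 + 5)*(-4) = 15*(-4) = -60)
((80 - 35)/(49 - 25))*I(13, u) + F = ((80 - 35)/(49 - 25))*13 + 37 = (45/24)*13 + 37 = (45*(1/24))*13 + 37 = (15/8)*13 + 37 = 195/8 + 37 = 491/8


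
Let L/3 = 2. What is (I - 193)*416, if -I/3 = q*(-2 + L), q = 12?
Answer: -140192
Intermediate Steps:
L = 6 (L = 3*2 = 6)
I = -144 (I = -36*(-2 + 6) = -36*4 = -3*48 = -144)
(I - 193)*416 = (-144 - 193)*416 = -337*416 = -140192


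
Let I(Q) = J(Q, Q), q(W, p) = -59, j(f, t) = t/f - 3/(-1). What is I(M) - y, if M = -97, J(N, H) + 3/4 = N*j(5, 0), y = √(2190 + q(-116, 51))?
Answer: -1167/4 - √2131 ≈ -337.91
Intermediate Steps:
j(f, t) = 3 + t/f (j(f, t) = t/f - 3*(-1) = t/f + 3 = 3 + t/f)
y = √2131 (y = √(2190 - 59) = √2131 ≈ 46.163)
J(N, H) = -¾ + 3*N (J(N, H) = -¾ + N*(3 + 0/5) = -¾ + N*(3 + 0*(⅕)) = -¾ + N*(3 + 0) = -¾ + N*3 = -¾ + 3*N)
I(Q) = -¾ + 3*Q
I(M) - y = (-¾ + 3*(-97)) - √2131 = (-¾ - 291) - √2131 = -1167/4 - √2131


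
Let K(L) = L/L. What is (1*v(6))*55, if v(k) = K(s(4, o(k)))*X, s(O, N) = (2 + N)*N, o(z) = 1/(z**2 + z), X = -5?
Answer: -275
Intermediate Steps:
o(z) = 1/(z + z**2)
s(O, N) = N*(2 + N)
K(L) = 1
v(k) = -5 (v(k) = 1*(-5) = -5)
(1*v(6))*55 = (1*(-5))*55 = -5*55 = -275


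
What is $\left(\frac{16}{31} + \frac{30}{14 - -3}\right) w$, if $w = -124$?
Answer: $- \frac{4808}{17} \approx -282.82$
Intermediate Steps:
$\left(\frac{16}{31} + \frac{30}{14 - -3}\right) w = \left(\frac{16}{31} + \frac{30}{14 - -3}\right) \left(-124\right) = \left(16 \cdot \frac{1}{31} + \frac{30}{14 + 3}\right) \left(-124\right) = \left(\frac{16}{31} + \frac{30}{17}\right) \left(-124\right) = \frac{1202}{527} \left(-124\right) = - \frac{4808}{17}$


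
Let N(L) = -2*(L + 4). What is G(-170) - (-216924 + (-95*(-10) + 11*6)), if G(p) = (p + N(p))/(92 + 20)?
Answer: 12090929/56 ≈ 2.1591e+5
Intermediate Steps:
N(L) = -8 - 2*L (N(L) = -2*(4 + L) = -8 - 2*L)
G(p) = -1/14 - p/112 (G(p) = (p + (-8 - 2*p))/(92 + 20) = (-8 - p)/112 = (-8 - p)*(1/112) = -1/14 - p/112)
G(-170) - (-216924 + (-95*(-10) + 11*6)) = (-1/14 - 1/112*(-170)) - (-216924 + (-95*(-10) + 11*6)) = (-1/14 + 85/56) - (-216924 + (950 + 66)) = 81/56 - (-216924 + 1016) = 81/56 - 1*(-215908) = 81/56 + 215908 = 12090929/56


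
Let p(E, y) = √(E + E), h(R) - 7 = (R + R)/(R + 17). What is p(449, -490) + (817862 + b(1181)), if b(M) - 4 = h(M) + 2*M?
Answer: 491321946/599 + √898 ≈ 8.2027e+5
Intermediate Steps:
h(R) = 7 + 2*R/(17 + R) (h(R) = 7 + (R + R)/(R + 17) = 7 + (2*R)/(17 + R) = 7 + 2*R/(17 + R))
p(E, y) = √2*√E (p(E, y) = √(2*E) = √2*√E)
b(M) = 4 + 2*M + (119 + 9*M)/(17 + M) (b(M) = 4 + ((119 + 9*M)/(17 + M) + 2*M) = 4 + (2*M + (119 + 9*M)/(17 + M)) = 4 + 2*M + (119 + 9*M)/(17 + M))
p(449, -490) + (817862 + b(1181)) = √2*√449 + (817862 + (187 + 2*1181² + 47*1181)/(17 + 1181)) = √898 + (817862 + (187 + 2*1394761 + 55507)/1198) = √898 + (817862 + (187 + 2789522 + 55507)/1198) = √898 + (817862 + (1/1198)*2845216) = √898 + (817862 + 1422608/599) = √898 + 491321946/599 = 491321946/599 + √898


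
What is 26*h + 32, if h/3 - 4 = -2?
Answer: 188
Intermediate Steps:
h = 6 (h = 12 + 3*(-2) = 12 - 6 = 6)
26*h + 32 = 26*6 + 32 = 156 + 32 = 188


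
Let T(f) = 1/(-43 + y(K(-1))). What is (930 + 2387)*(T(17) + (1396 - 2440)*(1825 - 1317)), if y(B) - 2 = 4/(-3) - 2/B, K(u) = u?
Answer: -212860497615/121 ≈ -1.7592e+9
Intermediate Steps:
y(B) = ⅔ - 2/B (y(B) = 2 + (4/(-3) - 2/B) = 2 + (4*(-⅓) - 2/B) = 2 + (-4/3 - 2/B) = ⅔ - 2/B)
T(f) = -3/121 (T(f) = 1/(-43 + (⅔ - 2/(-1))) = 1/(-43 + (⅔ - 2*(-1))) = 1/(-43 + (⅔ + 2)) = 1/(-43 + 8/3) = 1/(-121/3) = -3/121)
(930 + 2387)*(T(17) + (1396 - 2440)*(1825 - 1317)) = (930 + 2387)*(-3/121 + (1396 - 2440)*(1825 - 1317)) = 3317*(-3/121 - 1044*508) = 3317*(-3/121 - 530352) = 3317*(-64172595/121) = -212860497615/121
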